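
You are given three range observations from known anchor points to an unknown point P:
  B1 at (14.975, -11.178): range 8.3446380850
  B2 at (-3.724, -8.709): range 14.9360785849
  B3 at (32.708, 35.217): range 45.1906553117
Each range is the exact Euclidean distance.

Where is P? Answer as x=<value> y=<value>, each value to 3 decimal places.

x=10.495 y=-4.138

eq1: (x − 14.975)² + (y + 11.178)² = 8.3446380850²
eq2: (x + 3.724)² + (y + 8.709)² = 14.9360785849²
eq3: (x − 32.708)² + (y − 35.217)² = 45.1906553117²
eq3−eq2, eq3−eq1 (x²,y² cancel):
  -72.864·x − 87.852·y = -401.226612
  -35.466·x − 92.790·y = 11.710299
det = -72.864·-92.790 − -87.852·-35.466 = 3645.291528
x = (-401.226612·-92.790 − -87.852·11.710299) / 3645.291528 = 10.495345
y = (-72.864·11.710299 − -401.226612·-35.466) / 3645.291528 = -4.137711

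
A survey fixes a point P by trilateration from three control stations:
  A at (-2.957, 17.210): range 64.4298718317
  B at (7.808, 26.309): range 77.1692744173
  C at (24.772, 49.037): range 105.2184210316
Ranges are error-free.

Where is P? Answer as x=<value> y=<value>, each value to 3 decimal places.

x=-26.984 y=-42.572

eq1: (x + 2.957)² + (y − 17.210)² = 64.4298718317²
eq2: (x − 7.808)² + (y − 26.309)² = 77.1692744173²
eq3: (x − 24.772)² + (y − 49.037)² = 105.2184210316²
eq1−eq3, eq1−eq2 (x²,y² cancel):
  55.458·x + 63.654·y = -4206.356336
  21.530·x + 18.198·y = -1355.688134
det = 55.458·18.198 − 63.654·21.530 = -361.245936
x = (-4206.356336·18.198 − 63.654·-1355.688134) / -361.245936 = -26.983556
y = (55.458·-1355.688134 − -4206.356336·21.530) / -361.245936 = -42.572380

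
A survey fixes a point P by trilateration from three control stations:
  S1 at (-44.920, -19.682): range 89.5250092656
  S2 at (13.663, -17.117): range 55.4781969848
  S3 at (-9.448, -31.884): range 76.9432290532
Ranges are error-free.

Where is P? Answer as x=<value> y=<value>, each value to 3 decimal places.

eq1: (x + 44.920)² + (y + 19.682)² = 89.5250092656²
eq2: (x − 13.663)² + (y + 17.117)² = 55.4781969848²
eq3: (x + 9.448)² + (y + 31.884)² = 76.9432290532²
eq2−eq3, eq2−eq1 (x²,y² cancel):
  -46.222·x − 29.534·y = -2216.245254
  -117.166·x − 5.130·y = -3011.378677
det = -46.222·-5.130 − -29.534·-117.166 = -3223.261784
x = (-2216.245254·-5.130 − -29.534·-3011.378677) / -3223.261784 = 24.065287
y = (-46.222·-3011.378677 − -2216.245254·-117.166) / -3223.261784 = 37.377245

x=24.065 y=37.377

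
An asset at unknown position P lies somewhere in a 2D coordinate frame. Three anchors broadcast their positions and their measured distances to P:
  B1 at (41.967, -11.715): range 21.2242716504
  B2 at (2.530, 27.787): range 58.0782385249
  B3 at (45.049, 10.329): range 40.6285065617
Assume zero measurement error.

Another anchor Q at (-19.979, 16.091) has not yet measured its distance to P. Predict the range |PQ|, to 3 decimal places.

61.790

eq1: (x − 41.967)² + (y + 11.715)² = 21.2242716504²
eq2: (x − 2.530)² + (y − 27.787)² = 58.0782385249²
eq3: (x − 45.049)² + (y − 10.329)² = 40.6285065617²
eq2−eq3, eq2−eq1 (x²,y² cancel):
  85.038·x − 34.916·y = 3079.988618
  78.874·x − 79.004·y = 4042.564128
det = 85.038·-79.004 − -34.916·78.874 = -3964.377568
x = (3079.988618·-79.004 − -34.916·4042.564128) / -3964.377568 = 25.774854
y = (85.038·4042.564128 − 3079.988618·78.874) / -3964.377568 = -25.436665
|P − Q| = √((25.774854 − -19.979)² + (-25.436665 − 16.091)²) = 61.789660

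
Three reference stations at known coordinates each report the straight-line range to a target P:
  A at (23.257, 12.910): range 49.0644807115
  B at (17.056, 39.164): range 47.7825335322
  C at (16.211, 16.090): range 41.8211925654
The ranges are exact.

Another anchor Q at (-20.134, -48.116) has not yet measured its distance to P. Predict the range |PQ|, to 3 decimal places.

65.940

eq1: (x − 23.257)² + (y − 12.910)² = 49.0644807115²
eq2: (x − 17.056)² + (y − 39.164)² = 47.7825335322²
eq3: (x − 16.211)² + (y − 16.090)² = 41.8211925654²
eq1−eq2, eq1−eq3 (x²,y² cancel):
  -12.402·x + 52.508·y = 1241.322640
  -14.092·x + 6.360·y = 472.439592
det = -12.402·6.360 − 52.508·-14.092 = 661.066016
x = (1241.322640·6.360 − 52.508·472.439592) / 661.066016 = -25.582991
y = (-12.402·472.439592 − 1241.322640·-14.092) / 661.066016 = 17.598126
|P − Q| = √((-25.582991 − -20.134)² + (17.598126 − -48.116)²) = 65.939653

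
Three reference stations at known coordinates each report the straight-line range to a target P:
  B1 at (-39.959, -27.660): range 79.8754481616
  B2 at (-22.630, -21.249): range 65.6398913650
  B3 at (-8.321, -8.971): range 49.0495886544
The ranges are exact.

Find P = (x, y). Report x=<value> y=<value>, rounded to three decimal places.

eq1: (x + 39.959)² + (y + 27.660)² = 79.8754481616²
eq2: (x + 22.630)² + (y + 21.249)² = 65.6398913650²
eq3: (x + 8.321)² + (y + 8.971)² = 49.0495886544²
eq2−eq3, eq2−eq1 (x²,y² cancel):
  28.618·x + 24.556·y = 1088.814172
  -34.658·x − 12.822·y = -673.331501
det = 28.618·-12.822 − 24.556·-34.658 = 484.121852
x = (1088.814172·-12.822 − 24.556·-673.331501) / 484.121852 = 5.315920
y = (28.618·-673.331501 − 1088.814172·-34.658) / 484.121852 = 38.144778

x=5.316 y=38.145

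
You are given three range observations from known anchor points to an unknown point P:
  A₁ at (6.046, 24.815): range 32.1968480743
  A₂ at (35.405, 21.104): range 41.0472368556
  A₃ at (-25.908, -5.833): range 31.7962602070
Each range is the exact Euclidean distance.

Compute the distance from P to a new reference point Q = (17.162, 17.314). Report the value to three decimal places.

27.163

eq1: (x − 6.046)² + (y − 24.815)² = 32.1968480743²
eq2: (x − 35.405)² + (y − 21.104)² = 41.0472368556²
eq3: (x + 25.908)² + (y + 5.833)² = 31.7962602070²
eq2−eq3, eq2−eq1 (x²,y² cancel):
  -122.626·x − 53.874·y = -319.770998
  -58.718·x + 7.422·y = -398.315872
det = -122.626·7.422 − -53.874·-58.718 = -4073.503704
x = (-319.770998·7.422 − -53.874·-398.315872) / -4073.503704 = 5.850543
y = (-122.626·-398.315872 − -319.770998·-58.718) / -4073.503704 = -7.381255
|P − Q| = √((5.850543 − 17.162)² + (-7.381255 − 17.314)²) = 27.162560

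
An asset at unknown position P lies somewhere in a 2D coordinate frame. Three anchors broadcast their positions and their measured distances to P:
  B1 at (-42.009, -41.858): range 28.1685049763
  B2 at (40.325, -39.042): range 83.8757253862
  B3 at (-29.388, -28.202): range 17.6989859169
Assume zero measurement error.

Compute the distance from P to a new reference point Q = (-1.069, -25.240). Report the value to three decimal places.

eq1: (x + 42.009)² + (y + 41.858)² = 28.1685049763²
eq2: (x − 40.325)² + (y + 39.042)² = 83.8757253862²
eq3: (x + 29.388)² + (y + 28.202)² = 17.6989859169²
eq2−eq3, eq2−eq1 (x²,y² cancel):
  -139.426·x + 21.680·y = 5230.507166
  -164.668·x − 5.632·y = 6608.137492
det = -139.426·-5.632 − 21.680·-164.668 = 4355.249472
x = (5230.507166·-5.632 − 21.680·6608.137492) / 4355.249472 = -39.658494
y = (-139.426·6608.137492 − 5230.507166·-164.668) / 4355.249472 = -13.787735
|P − Q| = √((-39.658494 − -1.069)² + (-13.787735 − -25.240)²) = 40.252993

40.253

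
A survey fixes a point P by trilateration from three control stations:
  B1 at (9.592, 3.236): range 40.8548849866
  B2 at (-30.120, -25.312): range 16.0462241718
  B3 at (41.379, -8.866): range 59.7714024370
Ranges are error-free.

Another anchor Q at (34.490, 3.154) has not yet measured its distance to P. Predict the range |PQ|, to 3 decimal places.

eq1: (x − 9.592)² + (y − 3.236)² = 40.8548849866²
eq2: (x + 30.120)² + (y + 25.312)² = 16.0462241718²
eq3: (x − 41.379)² + (y + 8.866)² = 59.7714024370²
eq1−eq3, eq1−eq2 (x²,y² cancel):
  63.574·x − 24.204·y = -215.149485
  -79.424·x − 57.096·y = 2857.073901
det = 63.574·-57.096 − -24.204·-79.424 = -5552.199600
x = (-215.149485·-57.096 − -24.204·2857.073901) / -5552.199600 = -14.667483
y = (63.574·2857.073901 − -215.149485·-79.424) / -5552.199600 = -29.636468
|P − Q| = √((-14.667483 − 34.490)² + (-29.636468 − 3.154)²) = 59.090379

59.090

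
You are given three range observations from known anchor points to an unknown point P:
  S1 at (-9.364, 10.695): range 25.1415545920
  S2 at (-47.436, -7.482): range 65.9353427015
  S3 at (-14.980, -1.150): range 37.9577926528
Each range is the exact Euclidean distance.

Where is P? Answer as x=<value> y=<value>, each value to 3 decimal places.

x=6.902 y=29.866

eq1: (x + 9.364)² + (y − 10.695)² = 25.1415545920²
eq2: (x + 47.436)² + (y + 7.482)² = 65.9353427015²
eq3: (x + 14.980)² + (y + 1.150)² = 37.9577926528²
eq2−eq3, eq2−eq1 (x²,y² cancel):
  64.912·x + 12.664·y = 826.243874
  76.144·x + 36.354·y = 1611.284751
det = 64.912·36.354 − 12.664·76.144 = 1395.523232
x = (826.243874·36.354 − 12.664·1611.284751) / 1395.523232 = 6.902042
y = (64.912·1611.284751 − 826.243874·76.144) / 1395.523232 = 29.865646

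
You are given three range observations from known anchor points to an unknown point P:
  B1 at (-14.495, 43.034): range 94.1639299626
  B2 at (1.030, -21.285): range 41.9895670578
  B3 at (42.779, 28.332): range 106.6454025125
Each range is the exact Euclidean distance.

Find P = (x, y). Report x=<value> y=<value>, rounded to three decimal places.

x=-29.706 y=-49.893

eq1: (x + 14.495)² + (y − 43.034)² = 94.1639299626²
eq2: (x − 1.030)² + (y + 21.285)² = 41.9895670578²
eq3: (x − 42.779)² + (y − 28.332)² = 106.6454025125²
eq1−eq3, eq1−eq2 (x²,y² cancel):
  114.548·x − 29.404·y = -1935.681287
  31.050·x − 128.638·y = 5495.803908
det = 114.548·-128.638 − -29.404·31.050 = -13822.231424
x = (-1935.681287·-128.638 − -29.404·5495.803908) / -13822.231424 = -29.705825
y = (114.548·5495.803908 − -1935.681287·31.050) / -13822.231424 = -49.893265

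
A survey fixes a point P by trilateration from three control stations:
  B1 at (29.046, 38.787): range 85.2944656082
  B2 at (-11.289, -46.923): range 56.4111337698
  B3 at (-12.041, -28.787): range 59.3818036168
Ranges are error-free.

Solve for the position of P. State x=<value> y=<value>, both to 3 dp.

eq1: (x − 29.046)² + (y − 38.787)² = 85.2944656082²
eq2: (x + 11.289)² + (y + 46.923)² = 56.4111337698²
eq3: (x + 12.041)² + (y + 28.787)² = 59.3818036168²
eq1−eq3, eq1−eq2 (x²,y² cancel):
  -82.174·x − 135.148·y = 2374.522828
  -80.670·x − 171.420·y = 4074.037815
det = -82.174·-171.420 − -135.148·-80.670 = 3183.877920
x = (2374.522828·-171.420 − -135.148·4074.037815) / 3183.877920 = 45.088839
y = (-82.174·4074.037815 − 2374.522828·-80.670) / 3183.877920 = -44.985150

x=45.089 y=-44.985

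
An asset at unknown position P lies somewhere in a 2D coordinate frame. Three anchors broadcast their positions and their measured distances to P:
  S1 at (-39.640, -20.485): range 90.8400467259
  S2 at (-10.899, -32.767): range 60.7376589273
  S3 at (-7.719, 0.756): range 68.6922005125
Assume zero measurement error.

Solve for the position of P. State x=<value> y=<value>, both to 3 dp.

eq1: (x + 39.640)² + (y + 20.485)² = 90.8400467259²
eq2: (x + 10.899)² + (y + 32.767)² = 60.7376589273²
eq3: (x + 7.719)² + (y − 0.756)² = 68.6922005125²
eq3−eq2, eq3−eq1 (x²,y² cancel):
  -6.360·x − 67.046·y = 2161.865192
  -63.842·x − 42.482·y = -1602.485350
det = -6.360·-42.482 − -67.046·-63.842 = -4010.165212
x = (2161.865192·-42.482 − -67.046·-1602.485350) / -4010.165212 = 49.693860
y = (-6.360·-1602.485350 − 2161.865192·-63.842) / -4010.165212 = -36.958478

x=49.694 y=-36.958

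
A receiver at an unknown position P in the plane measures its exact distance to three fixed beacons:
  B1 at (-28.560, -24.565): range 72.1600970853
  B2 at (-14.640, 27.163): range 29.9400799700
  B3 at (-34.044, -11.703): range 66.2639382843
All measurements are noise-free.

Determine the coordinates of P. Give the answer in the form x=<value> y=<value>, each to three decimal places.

eq1: (x + 28.560)² + (y + 24.565)² = 72.1600970853²
eq2: (x + 14.640)² + (y − 27.163)² = 29.9400799700²
eq3: (x + 34.044)² + (y + 11.703)² = 66.2639382843²
eq2−eq3, eq2−eq1 (x²,y² cancel):
  -38.808·x − 77.732·y = -3150.705152
  -27.840·x − 103.456·y = -3843.716567
det = -38.808·-103.456 − -77.732·-27.840 = 1850.861568
x = (-3150.705152·-103.456 − -77.732·-3843.716567) / 1850.861568 = 14.684824
y = (-38.808·-3843.716567 − -3150.705152·-27.840) / 1850.861568 = 33.201468

x=14.685 y=33.201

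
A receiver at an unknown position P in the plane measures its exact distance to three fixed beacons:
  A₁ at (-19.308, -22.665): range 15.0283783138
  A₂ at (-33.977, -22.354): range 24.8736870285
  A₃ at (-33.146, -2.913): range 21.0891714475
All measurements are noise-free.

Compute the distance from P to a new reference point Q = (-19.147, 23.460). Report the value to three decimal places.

33.083

eq1: (x + 19.308)² + (y + 22.665)² = 15.0283783138²
eq2: (x + 33.977)² + (y + 22.354)² = 24.8736870285²
eq3: (x + 33.146)² + (y + 2.913)² = 21.0891714475²
eq3−eq1, eq3−eq2 (x²,y² cancel):
  27.676·x − 39.504·y = -1.740798
  -1.662·x − 38.882·y = 373.047806
det = 27.676·-38.882 − -39.504·-1.662 = -1141.753880
x = (-1.740798·-38.882 − -39.504·373.047806) / -1141.753880 = -12.966513
y = (27.676·373.047806 − -1.740798·-1.662) / -1141.753880 = -9.040108
|P − Q| = √((-12.966513 − -19.147)² + (-9.040108 − 23.460)²) = 33.082555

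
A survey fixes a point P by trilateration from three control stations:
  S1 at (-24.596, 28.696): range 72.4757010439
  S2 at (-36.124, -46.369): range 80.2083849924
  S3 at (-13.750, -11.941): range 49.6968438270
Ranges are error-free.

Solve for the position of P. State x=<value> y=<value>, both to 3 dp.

x=35.941 y=-11.154

eq1: (x + 24.596)² + (y − 28.696)² = 72.4757010439²
eq2: (x + 36.124)² + (y + 46.369)² = 80.2083849924²
eq3: (x + 13.750)² + (y + 11.941)² = 49.6968438270²
eq3−eq2, eq3−eq1 (x²,y² cancel):
  -44.748·x − 68.856·y = -840.231181
  -21.692·x + 81.274·y = -1686.177304
det = -44.748·81.274 − -68.856·-21.692 = -5130.473304
x = (-840.231181·81.274 − -68.856·-1686.177304) / -5130.473304 = 35.940616
y = (-44.748·-1686.177304 − -840.231181·-21.692) / -5130.473304 = -11.154286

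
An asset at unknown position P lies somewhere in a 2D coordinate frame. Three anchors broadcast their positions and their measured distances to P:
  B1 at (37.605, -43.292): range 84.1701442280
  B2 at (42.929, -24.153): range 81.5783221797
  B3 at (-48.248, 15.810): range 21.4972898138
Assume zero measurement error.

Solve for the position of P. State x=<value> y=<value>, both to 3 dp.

x=-35.425 y=-1.444

eq1: (x − 37.605)² + (y + 43.292)² = 84.1701442280²
eq2: (x − 42.929)² + (y + 24.153)² = 81.5783221797²
eq3: (x + 48.248)² + (y − 15.810)² = 21.4972898138²
eq3−eq2, eq3−eq1 (x²,y² cancel):
  182.354·x − 79.926·y = -6344.448334
  171.706·x − 118.204·y = -5911.972025
det = 182.354·-118.204 − -79.926·171.706 = -7831.198460
x = (-6344.448334·-118.204 − -79.926·-5911.972025) / -7831.198460 = -35.424833
y = (182.354·-5911.972025 − -6344.448334·171.706) / -7831.198460 = -1.443981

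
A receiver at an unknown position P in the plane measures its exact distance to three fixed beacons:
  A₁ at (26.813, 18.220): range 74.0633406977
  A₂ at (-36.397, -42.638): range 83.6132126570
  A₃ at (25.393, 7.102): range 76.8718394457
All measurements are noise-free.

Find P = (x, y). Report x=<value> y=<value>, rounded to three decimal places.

eq1: (x − 26.813)² + (y − 18.220)² = 74.0633406977²
eq2: (x + 36.397)² + (y + 42.638)² = 83.6132126570²
eq3: (x − 25.393)² + (y − 7.102)² = 76.8718394457²
eq1−eq3, eq1−eq2 (x²,y² cancel):
  -2.840·x − 22.236·y = -779.563780
  -126.420·x − 121.716·y = 586.044388
det = -2.840·-121.716 − -22.236·-126.420 = -2465.401680
x = (-779.563780·-121.716 − -22.236·586.044388) / -2465.401680 = -43.772449
y = (-2.840·586.044388 − -779.563780·-126.420) / -2465.401680 = 40.649286

x=-43.772 y=40.649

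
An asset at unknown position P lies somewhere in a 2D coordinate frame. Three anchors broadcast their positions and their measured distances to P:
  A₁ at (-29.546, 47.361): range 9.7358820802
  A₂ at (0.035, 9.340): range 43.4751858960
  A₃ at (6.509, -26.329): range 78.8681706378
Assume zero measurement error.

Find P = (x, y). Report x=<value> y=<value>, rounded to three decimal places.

eq1: (x + 29.546)² + (y − 47.361)² = 9.7358820802²
eq2: (x − 0.035)² + (y − 9.340)² = 43.4751858960²
eq3: (x − 6.509)² + (y + 26.329)² = 78.8681706378²
eq3−eq2, eq3−eq1 (x²,y² cancel):
  -12.948·x + 71.338·y = 3681.750054
  -72.110·x + 147.380·y = 8505.848055
det = -12.948·147.380 − 71.338·-72.110 = 3235.906940
x = (3681.750054·147.380 − 71.338·8505.848055) / 3235.906940 = -19.831802
y = (-12.948·8505.848055 − 3681.750054·-72.110) / 3235.906940 = 48.010428

x=-19.832 y=48.010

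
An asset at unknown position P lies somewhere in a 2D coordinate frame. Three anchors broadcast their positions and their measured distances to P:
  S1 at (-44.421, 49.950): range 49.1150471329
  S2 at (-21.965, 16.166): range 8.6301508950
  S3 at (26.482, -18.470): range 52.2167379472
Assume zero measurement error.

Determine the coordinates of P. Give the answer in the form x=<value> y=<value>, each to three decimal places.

x=-18.326 y=8.340

eq1: (x + 44.421)² + (y − 49.950)² = 49.1150471329²
eq2: (x + 21.965)² + (y − 16.166)² = 8.6301508950²
eq3: (x − 26.482)² + (y + 18.470)² = 52.2167379472²
eq3−eq2, eq3−eq1 (x²,y² cancel):
  -96.894·x + 69.272·y = 2353.471774
  -141.806·x + 136.840·y = 3740.090384
det = -96.894·136.840 − 69.272·-141.806 = -3435.789728
x = (2353.471774·136.840 − 69.272·3740.090384) / -3435.789728 = -18.326365
y = (-96.894·3740.090384 − 2353.471774·-141.806) / -3435.789728 = 8.340411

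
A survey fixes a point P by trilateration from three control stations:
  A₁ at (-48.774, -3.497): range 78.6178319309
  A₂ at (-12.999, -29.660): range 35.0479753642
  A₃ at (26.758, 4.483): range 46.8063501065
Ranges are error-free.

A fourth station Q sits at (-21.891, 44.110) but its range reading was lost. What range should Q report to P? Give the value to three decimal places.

eq1: (x + 48.774)² + (y + 3.497)² = 78.6178319309²
eq2: (x + 12.999)² + (y + 29.660)² = 35.0479753642²
eq3: (x − 26.758)² + (y − 4.483)² = 46.8063501065²
eq3−eq1, eq3−eq2 (x²,y² cancel):
  -151.064·x − 15.960·y = -2334.884855
  -79.514·x − 68.286·y = 1275.075581
det = -151.064·-68.286 − -15.960·-79.514 = 9046.512864
x = (-2334.884855·-68.286 − -15.960·1275.075581) / 9046.512864 = 19.873973
y = (-151.064·1275.075581 − -2334.884855·-79.514) / 9046.512864 = -41.814350
|P − Q| = √((19.873973 − -21.891)² + (-41.814350 − 44.110)²) = 95.536940

95.537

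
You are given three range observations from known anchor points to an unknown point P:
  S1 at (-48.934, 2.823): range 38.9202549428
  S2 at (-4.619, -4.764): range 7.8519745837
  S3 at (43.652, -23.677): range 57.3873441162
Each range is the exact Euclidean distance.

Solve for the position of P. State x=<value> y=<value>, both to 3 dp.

eq1: (x + 48.934)² + (y − 2.823)² = 38.9202549428²
eq2: (x + 4.619)² + (y + 4.764)² = 7.8519745837²
eq3: (x − 43.652)² + (y + 23.677)² = 57.3873441162²
eq1−eq3, eq1−eq2 (x²,y² cancel):
  185.172·x − 53.000·y = -1714.929272
  88.630·x − 15.174·y = -905.342088
det = 185.172·-15.174 − -53.000·88.630 = 1887.590072
x = (-1714.929272·-15.174 − -53.000·-905.342088) / 1887.590072 = -11.634303
y = (185.172·-905.342088 − -1714.929272·88.630) / 1887.590072 = -8.290902

x=-11.634 y=-8.291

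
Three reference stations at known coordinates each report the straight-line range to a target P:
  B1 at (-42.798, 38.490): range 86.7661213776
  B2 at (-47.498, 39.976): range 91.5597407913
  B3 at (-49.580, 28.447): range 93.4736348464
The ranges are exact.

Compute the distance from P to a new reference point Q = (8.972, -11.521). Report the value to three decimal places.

56.436

eq1: (x + 42.798)² + (y − 38.490)² = 86.7661213776²
eq2: (x + 47.498)² + (y − 39.976)² = 91.5597407913²
eq3: (x + 49.580)² + (y − 28.447)² = 93.4736348464²
eq2−eq3, eq2−eq1 (x²,y² cancel):
  -4.164·x − 23.058·y = -940.866649
  9.400·x − 2.972·y = 313.834639
det = -4.164·-2.972 − -23.058·9.400 = 229.120608
x = (-940.866649·-2.972 − -23.058·313.834639) / 229.120608 = 43.787658
y = (-4.164·313.834639 − -940.866649·9.400) / 229.120608 = 32.896819
|P − Q| = √((43.787658 − 8.972)² + (32.896819 − -11.521)²) = 56.436448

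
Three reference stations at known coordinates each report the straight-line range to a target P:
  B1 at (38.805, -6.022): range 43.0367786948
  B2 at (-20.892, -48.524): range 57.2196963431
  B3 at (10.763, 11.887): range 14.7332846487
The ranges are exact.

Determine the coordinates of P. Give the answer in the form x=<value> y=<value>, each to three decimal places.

eq1: (x − 38.805)² + (y + 6.022)² = 43.0367786948²
eq2: (x + 20.892)² + (y + 48.524)² = 57.2196963431²
eq3: (x − 10.763)² + (y − 11.887)² = 14.7332846487²
eq2−eq1, eq2−eq3 (x²,y² cancel):
  119.394·x + 85.004·y = 172.967598
  63.310·x + 120.822·y = 523.112671
det = 119.394·120.822 − 85.004·63.310 = 9043.818628
x = (172.967598·120.822 − 85.004·523.112671) / 9043.818628 = -2.606021
y = (119.394·523.112671 − 172.967598·63.310) / 9043.818628 = 5.695154

x=-2.606 y=5.695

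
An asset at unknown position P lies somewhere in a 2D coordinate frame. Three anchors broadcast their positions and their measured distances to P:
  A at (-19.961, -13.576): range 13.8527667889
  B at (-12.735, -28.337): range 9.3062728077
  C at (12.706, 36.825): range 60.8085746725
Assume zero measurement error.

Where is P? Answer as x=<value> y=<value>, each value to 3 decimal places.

eq1: (x + 19.961)² + (y + 13.576)² = 13.8527667889²
eq2: (x + 12.735)² + (y + 28.337)² = 9.3062728077²
eq3: (x − 12.706)² + (y − 36.825)² = 60.8085746725²
eq3−eq1, eq3−eq2 (x²,y² cancel):
  -65.334·x − 100.802·y = 2571.009842
  -50.882·x − 130.324·y = 3058.718773
det = -65.334·-130.324 − -100.802·-50.882 = 3385.580852
x = (2571.009842·-130.324 − -100.802·3058.718773) / 3385.580852 = -7.898000
y = (-65.334·3058.718773 − 2571.009842·-50.882) / 3385.580852 = -20.386519

x=-7.898 y=-20.387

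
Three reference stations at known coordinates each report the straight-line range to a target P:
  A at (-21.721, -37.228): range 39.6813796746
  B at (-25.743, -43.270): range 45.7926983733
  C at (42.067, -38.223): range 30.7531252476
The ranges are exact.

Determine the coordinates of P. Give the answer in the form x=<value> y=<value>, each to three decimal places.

eq1: (x + 21.721)² + (y + 37.228)² = 39.6813796746²
eq2: (x + 25.743)² + (y + 43.270)² = 45.7926983733²
eq3: (x − 42.067)² + (y + 38.223)² = 30.7531252476²
eq1−eq2, eq1−eq3 (x²,y² cancel):
  -8.044·x − 12.084·y = 154.909793
  127.576·x − 1.990·y = 2001.761573
det = -8.044·-1.990 − -12.084·127.576 = 1557.635944
x = (154.909793·-1.990 − -12.084·2001.761573) / 1557.635944 = 15.331578
y = (-8.044·2001.761573 − 154.909793·127.576) / 1557.635944 = -23.025240

x=15.332 y=-23.025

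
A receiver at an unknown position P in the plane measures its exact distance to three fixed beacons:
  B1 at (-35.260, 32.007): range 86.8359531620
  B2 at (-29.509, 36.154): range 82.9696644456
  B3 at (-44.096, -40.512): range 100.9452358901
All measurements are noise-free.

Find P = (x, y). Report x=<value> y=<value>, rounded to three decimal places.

eq1: (x + 35.260)² + (y − 32.007)² = 86.8359531620²
eq2: (x + 29.509)² + (y − 36.154)² = 82.9696644456²
eq3: (x + 44.096)² + (y + 40.512)² = 100.9452358901²
eq3−eq1, eq3−eq2 (x²,y² cancel):
  17.672·x + 145.038·y = 1331.494176
  29.174·x + 153.332·y = 1898.188868
det = 17.672·153.332 − 145.038·29.174 = -1521.655508
x = (1331.494176·153.332 − 145.038·1898.188868) / -1521.655508 = 46.757529
y = (17.672·1898.188868 − 1331.494176·29.174) / -1521.655508 = 3.483191

x=46.758 y=3.483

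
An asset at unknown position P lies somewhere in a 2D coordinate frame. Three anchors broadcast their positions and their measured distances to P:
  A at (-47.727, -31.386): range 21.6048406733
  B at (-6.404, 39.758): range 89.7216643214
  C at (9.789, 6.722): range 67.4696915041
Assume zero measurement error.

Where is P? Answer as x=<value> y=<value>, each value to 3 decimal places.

x=-32.026 y=-46.227

eq1: (x + 47.727)² + (y + 31.386)² = 21.6048406733²
eq2: (x + 6.404)² + (y − 39.758)² = 89.7216643214²
eq3: (x − 9.789)² + (y − 6.722)² = 67.4696915041²
eq3−eq2, eq3−eq1 (x²,y² cancel):
  -32.386·x + 66.072·y = -2017.117802
  -115.032·x − 76.216·y = 7207.327851
det = -32.386·-76.216 − 66.072·-115.032 = 10068.725680
x = (-2017.117802·-76.216 − 66.072·7207.327851) / 10068.725680 = -32.026487
y = (-32.386·7207.327851 − -2017.117802·-115.032) / 10068.725680 = -46.227261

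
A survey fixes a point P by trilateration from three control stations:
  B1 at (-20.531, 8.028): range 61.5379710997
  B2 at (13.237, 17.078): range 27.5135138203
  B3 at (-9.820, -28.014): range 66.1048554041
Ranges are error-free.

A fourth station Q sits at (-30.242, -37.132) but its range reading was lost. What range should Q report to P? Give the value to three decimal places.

87.806

eq1: (x + 20.531)² + (y − 8.028)² = 61.5379710997²
eq2: (x − 13.237)² + (y − 17.078)² = 27.5135138203²
eq3: (x + 9.820)² + (y + 28.014)² = 66.1048554041²
eq2−eq1, eq2−eq3 (x²,y² cancel):
  -67.536·x − 18.100·y = -3010.833952
  -46.114·x − 90.184·y = -3198.518122
det = -67.536·-90.184 − -18.100·-46.114 = 5256.003224
x = (-3010.833952·-90.184 − -18.100·-3198.518122) / 5256.003224 = 40.646069
y = (-67.536·-3198.518122 − -3010.833952·-46.114) / 5256.003224 = 14.682929
|P − Q| = √((40.646069 − -30.242)² + (14.682929 − -37.132)²) = 87.806066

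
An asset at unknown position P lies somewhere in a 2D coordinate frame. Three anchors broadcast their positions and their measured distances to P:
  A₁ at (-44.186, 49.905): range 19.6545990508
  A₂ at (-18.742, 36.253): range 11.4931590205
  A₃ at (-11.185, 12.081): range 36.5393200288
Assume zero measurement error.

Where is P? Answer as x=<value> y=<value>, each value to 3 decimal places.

eq1: (x + 44.186)² + (y − 49.905)² = 19.6545990508²
eq2: (x + 18.742)² + (y − 36.253)² = 11.4931590205²
eq3: (x + 11.185)² + (y − 12.081)² = 36.5393200288²
eq2−eq1, eq2−eq3 (x²,y² cancel):
  -50.888·x + 27.304·y = 2523.158488
  15.114·x − 48.344·y = -2597.516991
det = -50.888·-48.344 − 27.304·15.114 = 2047.456816
x = (2523.158488·-48.344 − 27.304·-2597.516991) / 2047.456816 = -24.936775
y = (-50.888·-2597.516991 − 2523.158488·15.114) / 2047.456816 = 45.933778

x=-24.937 y=45.934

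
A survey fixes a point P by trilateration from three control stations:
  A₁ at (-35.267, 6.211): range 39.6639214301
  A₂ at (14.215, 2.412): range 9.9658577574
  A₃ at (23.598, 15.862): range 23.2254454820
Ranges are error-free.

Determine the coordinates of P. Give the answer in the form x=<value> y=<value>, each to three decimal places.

x=4.266 y=2.990

eq1: (x + 35.267)² + (y − 6.211)² = 39.6639214301²
eq2: (x − 14.215)² + (y − 2.412)² = 9.9658577574²
eq3: (x − 23.598)² + (y − 15.862)² = 23.2254454820²
eq2−eq3, eq2−eq1 (x²,y² cancel):
  18.766·x + 26.900·y = 160.481682
  -98.964·x + 7.598·y = -399.454501
det = 18.766·7.598 − 26.900·-98.964 = 2804.715668
x = (160.481682·7.598 − 26.900·-399.454501) / 2804.715668 = 4.265910
y = (18.766·-399.454501 − 160.481682·-98.964) / 2804.715668 = 2.989874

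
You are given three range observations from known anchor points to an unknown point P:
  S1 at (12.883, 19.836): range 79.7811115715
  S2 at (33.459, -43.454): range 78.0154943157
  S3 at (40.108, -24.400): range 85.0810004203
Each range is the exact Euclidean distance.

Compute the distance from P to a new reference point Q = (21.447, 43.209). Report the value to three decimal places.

102.801

eq1: (x − 12.883)² + (y − 19.836)² = 79.7811115715²
eq2: (x − 33.459)² + (y + 43.454)² = 78.0154943157²
eq3: (x − 40.108)² + (y + 24.400)² = 85.0810004203²
eq3−eq1, eq3−eq2 (x²,y² cancel):
  -54.450·x + 88.472·y = -770.822210
  -13.298·x − 38.108·y = 1956.102412
det = -54.450·-38.108 − 88.472·-13.298 = 3251.481256
x = (-770.822210·-38.108 − 88.472·1956.102412) / 3251.481256 = -44.190874
y = (-54.450·1956.102412 − -770.822210·-13.298) / 3251.481256 = -35.909840
|P − Q| = √((-44.190874 − 21.447)² + (-35.909840 − 43.209)²) = 102.801368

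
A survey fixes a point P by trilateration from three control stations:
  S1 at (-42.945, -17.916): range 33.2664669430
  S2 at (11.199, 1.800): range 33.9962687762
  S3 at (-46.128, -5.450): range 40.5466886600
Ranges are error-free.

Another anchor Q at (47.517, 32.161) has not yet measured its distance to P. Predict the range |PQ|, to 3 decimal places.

80.982

eq1: (x + 42.945)² + (y + 17.916)² = 33.2664669430²
eq2: (x − 11.199)² + (y − 1.800)² = 33.9962687762²
eq3: (x + 46.128)² + (y + 5.450)² = 40.5466886600²
eq3−eq2, eq3−eq1 (x²,y² cancel):
  114.654·x + 14.500·y = -1540.549612
  6.366·x − 24.932·y = 545.137335
det = 114.654·-24.932 − 14.500·6.366 = -2950.860528
x = (-1540.549612·-24.932 − 14.500·545.137335) / -2950.860528 = -10.337490
y = (114.654·545.137335 − -1540.549612·6.366) / -2950.860528 = -24.504484
|P − Q| = √((-10.337490 − 47.517)² + (-24.504484 − 32.161)²) = 80.982215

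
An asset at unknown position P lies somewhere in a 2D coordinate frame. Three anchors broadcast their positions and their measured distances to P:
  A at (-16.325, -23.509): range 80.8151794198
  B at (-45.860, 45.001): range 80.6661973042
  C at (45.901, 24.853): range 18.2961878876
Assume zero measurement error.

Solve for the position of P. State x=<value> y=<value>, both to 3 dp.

x=34.600 y=39.242

eq1: (x + 16.325)² + (y + 23.509)² = 80.8151794198²
eq2: (x + 45.860)² + (y − 45.001)² = 80.6661973042²
eq3: (x − 45.901)² + (y − 24.853)² = 18.2961878876²
eq1−eq2, eq1−eq3 (x²,y² cancel):
  -59.070·x + 137.020·y = 3333.108732
  124.452·x + 96.724·y = 8101.737437
det = -59.070·96.724 − 137.020·124.452 = -22765.899720
x = (3333.108732·96.724 − 137.020·8101.737437) / -22765.899720 = 34.600366
y = (-59.070·8101.737437 − 3333.108732·124.452) / -22765.899720 = 39.242098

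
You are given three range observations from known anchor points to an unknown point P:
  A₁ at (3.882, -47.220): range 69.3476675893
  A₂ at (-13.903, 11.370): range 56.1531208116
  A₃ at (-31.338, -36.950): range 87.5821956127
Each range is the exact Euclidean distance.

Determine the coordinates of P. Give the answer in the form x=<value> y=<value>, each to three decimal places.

eq1: (x − 3.882)² + (y + 47.220)² = 69.3476675893²
eq2: (x + 13.903)² + (y − 11.370)² = 56.1531208116²
eq3: (x + 31.338)² + (y + 36.950)² = 87.5821956127²
eq2−eq3, eq2−eq1 (x²,y² cancel):
  -34.870·x − 96.640·y = -2492.665576
  35.570·x − 117.180·y = 266.301992
det = -34.870·-117.180 − -96.640·35.570 = 7523.551400
x = (-2492.665576·-117.180 − -96.640·266.301992) / 7523.551400 = 42.244142
y = (-34.870·266.301992 − -2492.665576·35.570) / 7523.551400 = 10.550624

x=42.244 y=10.551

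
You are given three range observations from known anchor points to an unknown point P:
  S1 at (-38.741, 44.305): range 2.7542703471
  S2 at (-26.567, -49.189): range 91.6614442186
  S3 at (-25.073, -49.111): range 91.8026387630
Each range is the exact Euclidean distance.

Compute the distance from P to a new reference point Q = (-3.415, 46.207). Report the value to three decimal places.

eq1: (x + 38.741)² + (y − 44.305)² = 2.7542703471²
eq2: (x + 26.567)² + (y + 49.189)² = 91.6614442186²
eq3: (x + 25.073)² + (y + 49.111)² = 91.8026387630²
eq1−eq3, eq1−eq2 (x²,y² cancel):
  27.336·x − 186.832·y = -8843.390935
  24.348·x − 186.988·y = -8732.669247
det = 27.336·-186.988 − -186.832·24.348 = -562.518432
x = (-8843.390935·-186.988 − -186.832·-8732.669247) / -562.518432 = -39.227023
y = (27.336·-8732.669247 − -8843.390935·24.348) / -562.518432 = 41.593951
|P − Q| = √((-39.227023 − -3.415)² + (41.593951 − 46.207)²) = 36.107910

36.108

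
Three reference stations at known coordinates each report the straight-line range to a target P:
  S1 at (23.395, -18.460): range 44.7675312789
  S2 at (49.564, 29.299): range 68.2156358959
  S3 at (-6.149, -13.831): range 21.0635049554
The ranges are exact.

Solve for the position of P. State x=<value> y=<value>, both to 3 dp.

x=-14.386 y=5.555

eq1: (x − 23.395)² + (y + 18.460)² = 44.7675312789²
eq2: (x − 49.564)² + (y − 29.299)² = 68.2156358959²
eq3: (x + 6.149)² + (y + 13.831)² = 21.0635049554²
eq1−eq2, eq1−eq3 (x²,y² cancel):
  52.338·x + 95.518·y = -222.317252
  -59.088·x + 9.258·y = 901.469753
det = 52.338·9.258 − 95.518·-59.088 = 6128.512788
x = (-222.317252·9.258 − 95.518·901.469753) / 6128.512788 = -14.386003
y = (52.338·901.469753 − -222.317252·-59.088) / 6128.512788 = 5.555156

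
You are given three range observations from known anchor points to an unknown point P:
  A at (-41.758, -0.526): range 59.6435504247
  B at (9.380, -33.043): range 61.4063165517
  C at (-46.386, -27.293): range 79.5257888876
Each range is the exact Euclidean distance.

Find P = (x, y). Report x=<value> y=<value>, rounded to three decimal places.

x=10.427 y=28.354

eq1: (x + 41.758)² + (y + 0.526)² = 59.6435504247²
eq2: (x − 9.380)² + (y + 33.043)² = 61.4063165517²
eq3: (x + 46.386)² + (y + 27.293)² = 79.5257888876²
eq1−eq2, eq1−eq3 (x²,y² cancel):
  102.276·x − 65.034·y = -777.565596
  -9.256·x − 53.534·y = -1614.436386
det = 102.276·-53.534 − -65.034·-9.256 = -6077.198088
x = (-777.565596·-53.534 − -65.034·-1614.436386) / -6077.198088 = 10.427019
y = (102.276·-1614.436386 − -777.565596·-9.256) / -6077.198088 = 28.354390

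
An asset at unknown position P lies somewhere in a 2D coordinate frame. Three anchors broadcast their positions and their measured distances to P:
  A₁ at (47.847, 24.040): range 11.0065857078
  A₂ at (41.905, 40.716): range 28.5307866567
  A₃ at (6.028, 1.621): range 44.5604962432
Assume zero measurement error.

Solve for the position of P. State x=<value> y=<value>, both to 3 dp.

x=49.084 y=13.103

eq1: (x − 47.847)² + (y − 24.040)² = 11.0065857078²
eq2: (x − 41.905)² + (y − 40.716)² = 28.5307866567²
eq3: (x − 6.028)² + (y − 1.621)² = 44.5604962432²
eq3−eq2, eq3−eq1 (x²,y² cancel):
  71.754·x + 78.190·y = 4546.489294
  83.638·x + 44.838·y = 4692.785480
det = 71.754·44.838 − 78.190·83.638 = -3322.349368
x = (4546.489294·44.838 − 78.190·4692.785480) / -3322.349368 = 49.083763
y = (71.754·4692.785480 − 4546.489294·83.638) / -3322.349368 = 13.103120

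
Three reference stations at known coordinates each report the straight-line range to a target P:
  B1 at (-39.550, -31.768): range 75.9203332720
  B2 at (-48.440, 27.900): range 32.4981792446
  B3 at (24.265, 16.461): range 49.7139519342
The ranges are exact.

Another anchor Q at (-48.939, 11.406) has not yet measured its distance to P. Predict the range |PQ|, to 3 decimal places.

42.414

eq1: (x + 39.550)² + (y + 31.768)² = 75.9203332720²
eq2: (x + 48.440)² + (y − 27.900)² = 32.4981792446²
eq3: (x − 24.265)² + (y − 16.461)² = 49.7139519342²
eq3−eq1, eq3−eq2 (x²,y² cancel):
  -127.630·x − 96.458·y = -1578.766409
  -145.410·x + 22.878·y = 3680.434217
det = -127.630·22.878 − -96.458·-145.410 = -16945.876920
x = (-1578.766409·22.878 − -96.458·3680.434217) / -16945.876920 = -18.818047
y = (-127.630·3680.434217 − -1578.766409·-145.410) / -16945.876920 = 41.266808
|P − Q| = √((-18.818047 − -48.939)² + (41.266808 − 11.406)²) = 42.413909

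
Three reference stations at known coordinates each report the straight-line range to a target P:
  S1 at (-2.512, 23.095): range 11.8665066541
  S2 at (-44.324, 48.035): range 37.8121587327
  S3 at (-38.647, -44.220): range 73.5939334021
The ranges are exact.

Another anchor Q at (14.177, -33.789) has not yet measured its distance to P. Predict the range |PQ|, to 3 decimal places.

eq1: (x + 2.512)² + (y − 23.095)² = 11.8665066541²
eq2: (x + 44.324)² + (y − 48.035)² = 37.8121587327²
eq3: (x + 38.647)² + (y + 44.220)² = 73.5939334021²
eq1−eq2, eq1−eq3 (x²,y² cancel):
  -83.624·x + 49.880·y = 2443.343664
  -72.270·x − 134.630·y = -2365.943213
det = -83.624·-134.630 − 49.880·-72.270 = 14863.126720
x = (2443.343664·-134.630 − 49.880·-2365.943213) / 14863.126720 = -14.191772
y = (-83.624·-2365.943213 − 2443.343664·-72.270) / 14863.126720 = 25.191878
|P − Q| = √((-14.191772 − 14.177)² + (25.191878 − -33.789)²) = 65.448692

65.449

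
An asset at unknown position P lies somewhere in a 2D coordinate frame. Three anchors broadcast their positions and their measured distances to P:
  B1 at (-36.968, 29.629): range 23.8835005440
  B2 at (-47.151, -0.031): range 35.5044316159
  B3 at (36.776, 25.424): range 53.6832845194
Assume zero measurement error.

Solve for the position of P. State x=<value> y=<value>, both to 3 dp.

eq1: (x + 36.968)² + (y − 29.629)² = 23.8835005440²
eq2: (x + 47.151)² + (y + 0.031)² = 35.5044316159²
eq3: (x − 36.776)² + (y − 25.424)² = 53.6832845194²
eq2−eq3, eq2−eq1 (x²,y² cancel):
  167.854·x + 50.910·y = -1845.694182
  20.366·x + 59.320·y = 711.435969
det = 167.854·59.320 − 50.910·20.366 = 8920.266220
x = (-1845.694182·59.320 − 50.910·711.435969) / 8920.266220 = -16.334242
y = (167.854·711.435969 − -1845.694182·20.366) / 8920.266220 = 17.601132

x=-16.334 y=17.601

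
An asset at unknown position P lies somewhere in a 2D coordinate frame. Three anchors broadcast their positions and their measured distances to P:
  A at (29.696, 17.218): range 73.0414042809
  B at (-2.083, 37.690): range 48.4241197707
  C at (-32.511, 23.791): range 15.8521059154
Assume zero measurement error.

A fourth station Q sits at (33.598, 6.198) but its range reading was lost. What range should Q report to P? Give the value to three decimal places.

eq1: (x − 29.696)² + (y − 17.218)² = 73.0414042809²
eq2: (x + 2.083)² + (y − 37.690)² = 48.4241197707²
eq3: (x + 32.511)² + (y − 23.791)² = 15.8521059154²
eq1−eq3, eq1−eq2 (x²,y² cancel):
  -124.414·x + 13.146·y = 5528.422339
  -63.558·x + 40.944·y = 3236.714413
det = -124.414·40.944 − 13.146·-63.558 = -4258.473348
x = (5528.422339·40.944 − 13.146·3236.714413) / -4258.473348 = -43.162387
y = (-124.414·3236.714413 − 5528.422339·-63.558) / -4258.473348 = 12.050591
|P − Q| = √((-43.162387 − 33.598)² + (12.050591 − 6.198)²) = 76.983179

76.983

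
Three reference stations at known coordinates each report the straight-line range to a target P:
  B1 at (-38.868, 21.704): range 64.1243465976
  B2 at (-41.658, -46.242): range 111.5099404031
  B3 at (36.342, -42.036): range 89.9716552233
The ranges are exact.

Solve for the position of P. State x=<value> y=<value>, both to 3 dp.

x=20.273 y=46.489

eq1: (x + 38.868)² + (y − 21.704)² = 64.1243465976²
eq2: (x + 41.658)² + (y + 46.242)² = 111.5099404031²
eq3: (x − 36.342)² + (y + 42.036)² = 89.9716552233²
eq3−eq2, eq3−eq1 (x²,y² cancel):
  -156.000·x − 8.412·y = -3553.622797
  -150.420·x + 127.480·y = 2876.985697
det = -156.000·127.480 − -8.412·-150.420 = -21152.213040
x = (-3553.622797·127.480 − -8.412·2876.985697) / -21152.213040 = 20.272802
y = (-156.000·2876.985697 − -3553.622797·-150.420) / -21152.213040 = 46.489023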